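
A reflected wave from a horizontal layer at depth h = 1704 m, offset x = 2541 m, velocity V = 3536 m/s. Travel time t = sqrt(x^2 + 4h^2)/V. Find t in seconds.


x^2 + 4h^2 = 2541^2 + 4*1704^2 = 6456681 + 11614464 = 18071145
sqrt(18071145) = 4251.0169
t = 4251.0169 / 3536 = 1.2022 s

1.2022


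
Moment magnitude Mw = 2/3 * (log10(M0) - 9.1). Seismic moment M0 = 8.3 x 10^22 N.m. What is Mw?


log10(M0) = log10(8.3 x 10^22) = 22.9191
Mw = 2/3 * (22.9191 - 9.1)
= 2/3 * 13.8191
= 9.21

9.21


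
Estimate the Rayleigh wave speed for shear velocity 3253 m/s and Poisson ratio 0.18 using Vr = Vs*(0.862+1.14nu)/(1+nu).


Numerator factor = 0.862 + 1.14*0.18 = 1.0672
Denominator = 1 + 0.18 = 1.18
Vr = 3253 * 1.0672 / 1.18 = 2942.04 m/s

2942.04


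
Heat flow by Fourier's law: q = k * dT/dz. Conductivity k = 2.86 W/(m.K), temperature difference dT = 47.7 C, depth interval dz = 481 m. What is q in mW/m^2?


q = k * dT / dz * 1000
= 2.86 * 47.7 / 481 * 1000
= 0.283622 * 1000
= 283.6216 mW/m^2

283.6216


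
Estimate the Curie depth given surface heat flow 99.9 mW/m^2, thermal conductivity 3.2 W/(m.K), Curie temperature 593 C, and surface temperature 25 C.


T_Curie - T_surf = 593 - 25 = 568 C
Convert q to W/m^2: 99.9 mW/m^2 = 0.0999 W/m^2
d = 568 * 3.2 / 0.0999 = 18194.19 m

18194.19


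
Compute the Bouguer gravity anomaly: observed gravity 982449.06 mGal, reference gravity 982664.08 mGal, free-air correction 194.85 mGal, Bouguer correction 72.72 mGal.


BA = g_obs - g_ref + FAC - BC
= 982449.06 - 982664.08 + 194.85 - 72.72
= -92.89 mGal

-92.89


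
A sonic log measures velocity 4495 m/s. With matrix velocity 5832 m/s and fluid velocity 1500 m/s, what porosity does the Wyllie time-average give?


1/V - 1/Vm = 1/4495 - 1/5832 = 5.1e-05
1/Vf - 1/Vm = 1/1500 - 1/5832 = 0.0004952
phi = 5.1e-05 / 0.0004952 = 0.103

0.103


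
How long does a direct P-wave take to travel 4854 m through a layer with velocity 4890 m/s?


t = x / V
= 4854 / 4890
= 0.9926 s

0.9926


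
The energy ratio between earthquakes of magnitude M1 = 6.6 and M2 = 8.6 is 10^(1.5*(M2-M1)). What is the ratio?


M2 - M1 = 8.6 - 6.6 = 2.0
1.5 * 2.0 = 3.0
ratio = 10^3.0 = 1000.0

1000.0


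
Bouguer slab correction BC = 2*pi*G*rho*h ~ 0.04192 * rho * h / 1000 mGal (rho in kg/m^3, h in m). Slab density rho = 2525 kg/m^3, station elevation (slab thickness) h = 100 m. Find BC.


BC = 0.04192 * rho * h / 1000
= 0.04192 * 2525 * 100 / 1000
= 10.5848 mGal

10.5848


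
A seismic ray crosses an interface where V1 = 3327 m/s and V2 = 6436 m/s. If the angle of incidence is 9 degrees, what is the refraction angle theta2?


sin(theta1) = sin(9 deg) = 0.156434
sin(theta2) = V2/V1 * sin(theta1) = 6436/3327 * 0.156434 = 0.302619
theta2 = arcsin(0.302619) = 17.615 degrees

17.615


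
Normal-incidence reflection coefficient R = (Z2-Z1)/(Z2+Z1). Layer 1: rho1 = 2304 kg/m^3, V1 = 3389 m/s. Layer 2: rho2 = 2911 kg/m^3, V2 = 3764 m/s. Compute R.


Z1 = 2304 * 3389 = 7808256
Z2 = 2911 * 3764 = 10957004
R = (10957004 - 7808256) / (10957004 + 7808256) = 3148748 / 18765260 = 0.1678

0.1678


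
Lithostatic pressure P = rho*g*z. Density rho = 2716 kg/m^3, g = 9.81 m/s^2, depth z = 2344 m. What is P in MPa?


P = rho * g * z / 1e6
= 2716 * 9.81 * 2344 / 1e6
= 62453442.24 / 1e6
= 62.4534 MPa

62.4534


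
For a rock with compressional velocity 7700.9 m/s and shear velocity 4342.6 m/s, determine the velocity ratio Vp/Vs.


Vp/Vs = 7700.9 / 4342.6
= 1.7733

1.7733


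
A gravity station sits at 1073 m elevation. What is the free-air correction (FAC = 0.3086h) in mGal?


FAC = 0.3086 * h
= 0.3086 * 1073
= 331.1278 mGal

331.1278


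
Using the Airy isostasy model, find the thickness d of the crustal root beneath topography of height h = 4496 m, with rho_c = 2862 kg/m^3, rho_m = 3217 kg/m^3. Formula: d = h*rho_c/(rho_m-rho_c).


rho_m - rho_c = 3217 - 2862 = 355
d = 4496 * 2862 / 355
= 12867552 / 355
= 36246.63 m

36246.63


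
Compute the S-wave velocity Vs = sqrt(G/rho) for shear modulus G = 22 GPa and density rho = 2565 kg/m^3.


Convert G to Pa: G = 22e9 Pa
Compute G/rho = 22e9 / 2565 = 8576998.0507
Vs = sqrt(8576998.0507) = 2928.65 m/s

2928.65


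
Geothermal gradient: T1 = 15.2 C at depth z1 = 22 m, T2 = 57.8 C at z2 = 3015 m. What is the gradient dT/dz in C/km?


dT = 57.8 - 15.2 = 42.6 C
dz = 3015 - 22 = 2993 m
gradient = dT/dz * 1000 = 42.6/2993 * 1000 = 14.2332 C/km

14.2332


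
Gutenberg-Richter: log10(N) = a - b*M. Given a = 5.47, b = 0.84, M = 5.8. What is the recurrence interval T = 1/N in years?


log10(N) = 5.47 - 0.84*5.8 = 0.598
N = 10^0.598 = 3.96278
T = 1/N = 1/3.96278 = 0.2523 years

0.2523


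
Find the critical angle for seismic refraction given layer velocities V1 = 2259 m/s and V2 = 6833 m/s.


V1/V2 = 2259/6833 = 0.330601
theta_c = arcsin(0.330601) = 19.3053 degrees

19.3053


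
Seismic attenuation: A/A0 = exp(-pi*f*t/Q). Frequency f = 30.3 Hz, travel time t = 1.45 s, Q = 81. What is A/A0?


pi*f*t/Q = pi*30.3*1.45/81 = 1.704023
A/A0 = exp(-1.704023) = 0.18195

0.18195


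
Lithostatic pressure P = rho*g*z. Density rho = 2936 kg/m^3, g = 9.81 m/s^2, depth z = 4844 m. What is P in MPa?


P = rho * g * z / 1e6
= 2936 * 9.81 * 4844 / 1e6
= 139517663.04 / 1e6
= 139.5177 MPa

139.5177


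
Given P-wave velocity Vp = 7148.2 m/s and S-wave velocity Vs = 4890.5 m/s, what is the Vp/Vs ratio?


Vp/Vs = 7148.2 / 4890.5
= 1.4617

1.4617


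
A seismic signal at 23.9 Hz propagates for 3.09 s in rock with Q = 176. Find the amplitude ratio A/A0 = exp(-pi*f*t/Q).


pi*f*t/Q = pi*23.9*3.09/176 = 1.318237
A/A0 = exp(-1.318237) = 0.267607

0.267607


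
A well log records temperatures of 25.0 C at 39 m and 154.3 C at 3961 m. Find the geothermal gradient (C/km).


dT = 154.3 - 25.0 = 129.3 C
dz = 3961 - 39 = 3922 m
gradient = dT/dz * 1000 = 129.3/3922 * 1000 = 32.9679 C/km

32.9679


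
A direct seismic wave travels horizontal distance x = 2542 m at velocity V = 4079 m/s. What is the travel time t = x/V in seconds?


t = x / V
= 2542 / 4079
= 0.6232 s

0.6232


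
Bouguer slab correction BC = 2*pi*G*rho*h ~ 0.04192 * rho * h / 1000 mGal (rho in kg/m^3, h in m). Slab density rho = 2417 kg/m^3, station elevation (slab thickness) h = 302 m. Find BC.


BC = 0.04192 * rho * h / 1000
= 0.04192 * 2417 * 302 / 1000
= 30.5988 mGal

30.5988


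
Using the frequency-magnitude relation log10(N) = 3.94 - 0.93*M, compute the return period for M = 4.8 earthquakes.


log10(N) = 3.94 - 0.93*4.8 = -0.524
N = 10^-0.524 = 0.299226
T = 1/N = 1/0.299226 = 3.342 years

3.342


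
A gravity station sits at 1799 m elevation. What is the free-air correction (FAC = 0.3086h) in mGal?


FAC = 0.3086 * h
= 0.3086 * 1799
= 555.1714 mGal

555.1714


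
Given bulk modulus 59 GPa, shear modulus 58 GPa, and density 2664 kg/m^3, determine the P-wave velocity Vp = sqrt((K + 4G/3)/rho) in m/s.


First compute the effective modulus:
K + 4G/3 = 59e9 + 4*58e9/3 = 136333333333.33 Pa
Then divide by density:
136333333333.33 / 2664 = 51176176.1762 Pa/(kg/m^3)
Take the square root:
Vp = sqrt(51176176.1762) = 7153.75 m/s

7153.75


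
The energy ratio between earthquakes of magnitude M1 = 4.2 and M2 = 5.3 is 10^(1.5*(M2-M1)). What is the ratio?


M2 - M1 = 5.3 - 4.2 = 1.1
1.5 * 1.1 = 1.65
ratio = 10^1.65 = 44.67

44.67


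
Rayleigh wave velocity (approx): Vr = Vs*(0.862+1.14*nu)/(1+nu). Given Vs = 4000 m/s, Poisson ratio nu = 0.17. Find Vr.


Numerator factor = 0.862 + 1.14*0.17 = 1.0558
Denominator = 1 + 0.17 = 1.17
Vr = 4000 * 1.0558 / 1.17 = 3609.57 m/s

3609.57


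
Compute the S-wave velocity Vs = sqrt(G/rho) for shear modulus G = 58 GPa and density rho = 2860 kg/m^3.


Convert G to Pa: G = 58e9 Pa
Compute G/rho = 58e9 / 2860 = 20279720.2797
Vs = sqrt(20279720.2797) = 4503.3 m/s

4503.3


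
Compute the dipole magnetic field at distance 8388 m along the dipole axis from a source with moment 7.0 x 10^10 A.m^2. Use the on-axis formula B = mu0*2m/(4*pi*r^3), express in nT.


m = 7.0 x 10^10 = 70000000000 A.m^2
2m = 140000000000 A.m^2
r^3 = 8388^3 = 590167467072
B = (4pi*10^-7) * 140000000000 / (4*pi * 590167467072) * 1e9
= 175929.188601 / 7416263115764.37 * 1e9
= 23.7221 nT

23.7221


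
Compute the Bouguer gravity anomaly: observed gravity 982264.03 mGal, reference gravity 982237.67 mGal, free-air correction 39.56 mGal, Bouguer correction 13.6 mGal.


BA = g_obs - g_ref + FAC - BC
= 982264.03 - 982237.67 + 39.56 - 13.6
= 52.32 mGal

52.32


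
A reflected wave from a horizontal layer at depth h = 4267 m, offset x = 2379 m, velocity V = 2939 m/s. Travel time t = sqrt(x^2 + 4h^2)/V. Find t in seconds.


x^2 + 4h^2 = 2379^2 + 4*4267^2 = 5659641 + 72829156 = 78488797
sqrt(78488797) = 8859.3903
t = 8859.3903 / 2939 = 3.0144 s

3.0144


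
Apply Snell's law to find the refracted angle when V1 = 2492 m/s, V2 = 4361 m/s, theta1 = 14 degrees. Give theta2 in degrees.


sin(theta1) = sin(14 deg) = 0.241922
sin(theta2) = V2/V1 * sin(theta1) = 4361/2492 * 0.241922 = 0.423363
theta2 = arcsin(0.423363) = 25.0471 degrees

25.0471


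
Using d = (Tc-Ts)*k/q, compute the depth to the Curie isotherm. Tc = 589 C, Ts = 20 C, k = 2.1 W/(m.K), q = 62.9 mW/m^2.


T_Curie - T_surf = 589 - 20 = 569 C
Convert q to W/m^2: 62.9 mW/m^2 = 0.0629 W/m^2
d = 569 * 2.1 / 0.0629 = 18996.82 m

18996.82


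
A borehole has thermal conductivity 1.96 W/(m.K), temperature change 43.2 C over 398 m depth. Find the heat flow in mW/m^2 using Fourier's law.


q = k * dT / dz * 1000
= 1.96 * 43.2 / 398 * 1000
= 0.212744 * 1000
= 212.7437 mW/m^2

212.7437


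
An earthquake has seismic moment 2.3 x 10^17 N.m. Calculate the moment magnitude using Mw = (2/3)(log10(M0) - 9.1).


log10(M0) = log10(2.3 x 10^17) = 17.3617
Mw = 2/3 * (17.3617 - 9.1)
= 2/3 * 8.2617
= 5.51

5.51


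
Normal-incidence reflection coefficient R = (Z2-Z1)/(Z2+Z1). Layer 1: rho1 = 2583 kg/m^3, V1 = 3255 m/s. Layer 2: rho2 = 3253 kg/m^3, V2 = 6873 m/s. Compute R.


Z1 = 2583 * 3255 = 8407665
Z2 = 3253 * 6873 = 22357869
R = (22357869 - 8407665) / (22357869 + 8407665) = 13950204 / 30765534 = 0.4534

0.4534


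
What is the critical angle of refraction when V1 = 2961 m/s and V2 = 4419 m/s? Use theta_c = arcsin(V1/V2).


V1/V2 = 2961/4419 = 0.670061
theta_c = arcsin(0.670061) = 42.0718 degrees

42.0718


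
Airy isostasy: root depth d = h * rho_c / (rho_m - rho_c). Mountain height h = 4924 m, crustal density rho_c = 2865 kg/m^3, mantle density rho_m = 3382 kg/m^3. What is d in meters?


rho_m - rho_c = 3382 - 2865 = 517
d = 4924 * 2865 / 517
= 14107260 / 517
= 27286.77 m

27286.77


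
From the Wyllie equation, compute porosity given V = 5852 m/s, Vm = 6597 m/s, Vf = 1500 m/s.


1/V - 1/Vm = 1/5852 - 1/6597 = 1.93e-05
1/Vf - 1/Vm = 1/1500 - 1/6597 = 0.00051508
phi = 1.93e-05 / 0.00051508 = 0.0375

0.0375


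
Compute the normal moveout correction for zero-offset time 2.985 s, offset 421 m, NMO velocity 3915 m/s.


x/Vnmo = 421/3915 = 0.107535
(x/Vnmo)^2 = 0.011564
t0^2 = 8.910225
sqrt(8.910225 + 0.011564) = 2.986936
dt = 2.986936 - 2.985 = 0.001936

0.001936


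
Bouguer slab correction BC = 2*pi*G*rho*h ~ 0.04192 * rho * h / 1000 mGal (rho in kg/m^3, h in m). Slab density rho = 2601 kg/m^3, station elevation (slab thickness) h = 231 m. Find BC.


BC = 0.04192 * rho * h / 1000
= 0.04192 * 2601 * 231 / 1000
= 25.1868 mGal

25.1868


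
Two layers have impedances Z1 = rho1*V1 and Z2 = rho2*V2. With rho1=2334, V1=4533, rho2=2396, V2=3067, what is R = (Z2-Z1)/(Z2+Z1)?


Z1 = 2334 * 4533 = 10580022
Z2 = 2396 * 3067 = 7348532
R = (7348532 - 10580022) / (7348532 + 10580022) = -3231490 / 17928554 = -0.1802

-0.1802


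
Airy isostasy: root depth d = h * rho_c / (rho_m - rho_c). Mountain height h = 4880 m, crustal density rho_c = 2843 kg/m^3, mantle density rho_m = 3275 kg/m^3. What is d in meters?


rho_m - rho_c = 3275 - 2843 = 432
d = 4880 * 2843 / 432
= 13873840 / 432
= 32115.37 m

32115.37


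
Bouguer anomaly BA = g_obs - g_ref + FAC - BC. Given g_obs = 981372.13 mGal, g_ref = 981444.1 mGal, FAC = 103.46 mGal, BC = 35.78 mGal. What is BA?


BA = g_obs - g_ref + FAC - BC
= 981372.13 - 981444.1 + 103.46 - 35.78
= -4.29 mGal

-4.29


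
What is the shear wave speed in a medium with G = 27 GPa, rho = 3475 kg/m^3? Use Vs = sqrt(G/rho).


Convert G to Pa: G = 27e9 Pa
Compute G/rho = 27e9 / 3475 = 7769784.1727
Vs = sqrt(7769784.1727) = 2787.43 m/s

2787.43


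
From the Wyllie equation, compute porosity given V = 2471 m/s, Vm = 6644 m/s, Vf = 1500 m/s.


1/V - 1/Vm = 1/2471 - 1/6644 = 0.00025418
1/Vf - 1/Vm = 1/1500 - 1/6644 = 0.00051615
phi = 0.00025418 / 0.00051615 = 0.4925

0.4925


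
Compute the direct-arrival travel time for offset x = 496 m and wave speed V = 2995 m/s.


t = x / V
= 496 / 2995
= 0.1656 s

0.1656


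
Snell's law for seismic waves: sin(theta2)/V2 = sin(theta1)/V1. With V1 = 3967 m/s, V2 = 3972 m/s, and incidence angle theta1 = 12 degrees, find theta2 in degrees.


sin(theta1) = sin(12 deg) = 0.207912
sin(theta2) = V2/V1 * sin(theta1) = 3972/3967 * 0.207912 = 0.208174
theta2 = arcsin(0.208174) = 12.0154 degrees

12.0154


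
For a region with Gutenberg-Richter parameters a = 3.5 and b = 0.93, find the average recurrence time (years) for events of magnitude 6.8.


log10(N) = 3.5 - 0.93*6.8 = -2.824
N = 10^-2.824 = 0.0015
T = 1/N = 1/0.0015 = 666.8068 years

666.8068


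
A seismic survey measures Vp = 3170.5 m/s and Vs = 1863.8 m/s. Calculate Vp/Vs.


Vp/Vs = 3170.5 / 1863.8
= 1.7011

1.7011


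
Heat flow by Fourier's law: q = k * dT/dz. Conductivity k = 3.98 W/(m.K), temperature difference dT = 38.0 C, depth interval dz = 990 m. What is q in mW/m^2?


q = k * dT / dz * 1000
= 3.98 * 38.0 / 990 * 1000
= 0.152768 * 1000
= 152.7677 mW/m^2

152.7677


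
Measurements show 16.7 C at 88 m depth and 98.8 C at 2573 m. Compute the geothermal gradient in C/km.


dT = 98.8 - 16.7 = 82.1 C
dz = 2573 - 88 = 2485 m
gradient = dT/dz * 1000 = 82.1/2485 * 1000 = 33.0382 C/km

33.0382


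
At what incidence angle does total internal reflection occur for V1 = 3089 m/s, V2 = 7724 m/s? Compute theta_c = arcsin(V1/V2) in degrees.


V1/V2 = 3089/7724 = 0.399922
theta_c = arcsin(0.399922) = 23.5733 degrees

23.5733


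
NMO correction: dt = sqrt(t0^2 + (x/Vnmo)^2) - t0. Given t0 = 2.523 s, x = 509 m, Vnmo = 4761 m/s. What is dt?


x/Vnmo = 509/4761 = 0.10691
(x/Vnmo)^2 = 0.01143
t0^2 = 6.365529
sqrt(6.365529 + 0.01143) = 2.525264
dt = 2.525264 - 2.523 = 0.002264

0.002264


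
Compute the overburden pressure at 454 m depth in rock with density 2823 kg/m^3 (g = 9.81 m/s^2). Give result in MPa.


P = rho * g * z / 1e6
= 2823 * 9.81 * 454 / 1e6
= 12572908.02 / 1e6
= 12.5729 MPa

12.5729


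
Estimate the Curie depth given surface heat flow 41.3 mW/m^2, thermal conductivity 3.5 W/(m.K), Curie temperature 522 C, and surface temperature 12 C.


T_Curie - T_surf = 522 - 12 = 510 C
Convert q to W/m^2: 41.3 mW/m^2 = 0.0413 W/m^2
d = 510 * 3.5 / 0.0413 = 43220.34 m

43220.34


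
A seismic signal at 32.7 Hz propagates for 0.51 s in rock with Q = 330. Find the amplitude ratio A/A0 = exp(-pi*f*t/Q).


pi*f*t/Q = pi*32.7*0.51/330 = 0.158765
A/A0 = exp(-0.158765) = 0.853197

0.853197


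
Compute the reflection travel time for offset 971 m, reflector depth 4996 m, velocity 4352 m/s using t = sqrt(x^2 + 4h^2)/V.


x^2 + 4h^2 = 971^2 + 4*4996^2 = 942841 + 99840064 = 100782905
sqrt(100782905) = 10039.0689
t = 10039.0689 / 4352 = 2.3068 s

2.3068


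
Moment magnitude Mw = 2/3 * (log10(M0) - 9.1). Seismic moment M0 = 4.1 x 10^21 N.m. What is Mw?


log10(M0) = log10(4.1 x 10^21) = 21.6128
Mw = 2/3 * (21.6128 - 9.1)
= 2/3 * 12.5128
= 8.34

8.34


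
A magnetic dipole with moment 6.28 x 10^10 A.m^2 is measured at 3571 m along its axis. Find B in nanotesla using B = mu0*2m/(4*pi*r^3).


m = 6.28 x 10^10 = 62800000000 A.m^2
2m = 125600000000 A.m^2
r^3 = 3571^3 = 45537538411
B = (4pi*10^-7) * 125600000000 / (4*pi * 45537538411) * 1e9
= 157833.614916 / 572241584538.24 * 1e9
= 275.8164 nT

275.8164


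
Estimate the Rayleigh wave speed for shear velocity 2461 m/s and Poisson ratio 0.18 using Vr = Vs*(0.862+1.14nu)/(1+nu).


Numerator factor = 0.862 + 1.14*0.18 = 1.0672
Denominator = 1 + 0.18 = 1.18
Vr = 2461 * 1.0672 / 1.18 = 2225.75 m/s

2225.75


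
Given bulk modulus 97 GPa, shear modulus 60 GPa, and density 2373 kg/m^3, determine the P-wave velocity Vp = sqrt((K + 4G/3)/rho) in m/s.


First compute the effective modulus:
K + 4G/3 = 97e9 + 4*60e9/3 = 177000000000.0 Pa
Then divide by density:
177000000000.0 / 2373 = 74589127.6865 Pa/(kg/m^3)
Take the square root:
Vp = sqrt(74589127.6865) = 8636.5 m/s

8636.5


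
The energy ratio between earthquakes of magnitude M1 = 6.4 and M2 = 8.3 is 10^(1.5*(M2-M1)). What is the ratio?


M2 - M1 = 8.3 - 6.4 = 1.9
1.5 * 1.9 = 2.85
ratio = 10^2.85 = 707.95

707.95


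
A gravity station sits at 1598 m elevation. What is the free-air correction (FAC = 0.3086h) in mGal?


FAC = 0.3086 * h
= 0.3086 * 1598
= 493.1428 mGal

493.1428


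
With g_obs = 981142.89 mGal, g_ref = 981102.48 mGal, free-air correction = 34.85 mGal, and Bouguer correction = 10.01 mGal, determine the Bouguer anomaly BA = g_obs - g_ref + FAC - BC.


BA = g_obs - g_ref + FAC - BC
= 981142.89 - 981102.48 + 34.85 - 10.01
= 65.25 mGal

65.25


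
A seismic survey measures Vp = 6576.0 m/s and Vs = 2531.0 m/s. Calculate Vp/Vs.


Vp/Vs = 6576.0 / 2531.0
= 2.5982

2.5982


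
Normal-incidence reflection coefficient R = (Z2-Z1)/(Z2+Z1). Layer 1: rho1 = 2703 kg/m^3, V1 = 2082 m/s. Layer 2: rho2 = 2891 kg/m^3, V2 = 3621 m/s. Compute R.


Z1 = 2703 * 2082 = 5627646
Z2 = 2891 * 3621 = 10468311
R = (10468311 - 5627646) / (10468311 + 5627646) = 4840665 / 16095957 = 0.3007

0.3007


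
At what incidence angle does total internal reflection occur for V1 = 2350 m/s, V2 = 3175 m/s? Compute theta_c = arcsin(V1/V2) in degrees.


V1/V2 = 2350/3175 = 0.740157
theta_c = arcsin(0.740157) = 47.7448 degrees

47.7448


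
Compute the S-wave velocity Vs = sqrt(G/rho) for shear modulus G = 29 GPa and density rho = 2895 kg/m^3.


Convert G to Pa: G = 29e9 Pa
Compute G/rho = 29e9 / 2895 = 10017271.1572
Vs = sqrt(10017271.1572) = 3165.01 m/s

3165.01


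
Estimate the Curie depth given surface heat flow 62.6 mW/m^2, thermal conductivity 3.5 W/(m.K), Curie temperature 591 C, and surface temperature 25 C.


T_Curie - T_surf = 591 - 25 = 566 C
Convert q to W/m^2: 62.6 mW/m^2 = 0.0626 W/m^2
d = 566 * 3.5 / 0.0626 = 31645.37 m

31645.37


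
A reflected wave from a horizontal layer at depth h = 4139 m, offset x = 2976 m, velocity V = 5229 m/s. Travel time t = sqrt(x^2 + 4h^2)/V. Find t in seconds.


x^2 + 4h^2 = 2976^2 + 4*4139^2 = 8856576 + 68525284 = 77381860
sqrt(77381860) = 8796.696
t = 8796.696 / 5229 = 1.6823 s

1.6823


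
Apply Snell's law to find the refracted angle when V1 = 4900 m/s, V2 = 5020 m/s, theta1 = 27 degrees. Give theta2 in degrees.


sin(theta1) = sin(27 deg) = 0.45399
sin(theta2) = V2/V1 * sin(theta1) = 5020/4900 * 0.45399 = 0.465109
theta2 = arcsin(0.465109) = 27.7173 degrees

27.7173


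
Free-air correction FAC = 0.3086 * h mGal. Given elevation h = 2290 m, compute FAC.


FAC = 0.3086 * h
= 0.3086 * 2290
= 706.694 mGal

706.694


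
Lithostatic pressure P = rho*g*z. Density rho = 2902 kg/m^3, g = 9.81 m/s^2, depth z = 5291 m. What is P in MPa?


P = rho * g * z / 1e6
= 2902 * 9.81 * 5291 / 1e6
= 150627468.42 / 1e6
= 150.6275 MPa

150.6275


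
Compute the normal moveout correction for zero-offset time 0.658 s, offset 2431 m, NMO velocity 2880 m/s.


x/Vnmo = 2431/2880 = 0.844097
(x/Vnmo)^2 = 0.7125
t0^2 = 0.432964
sqrt(0.432964 + 0.7125) = 1.070264
dt = 1.070264 - 0.658 = 0.412264

0.412264


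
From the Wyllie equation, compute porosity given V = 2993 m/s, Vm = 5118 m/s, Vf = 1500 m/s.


1/V - 1/Vm = 1/2993 - 1/5118 = 0.00013872
1/Vf - 1/Vm = 1/1500 - 1/5118 = 0.00047128
phi = 0.00013872 / 0.00047128 = 0.2944

0.2944


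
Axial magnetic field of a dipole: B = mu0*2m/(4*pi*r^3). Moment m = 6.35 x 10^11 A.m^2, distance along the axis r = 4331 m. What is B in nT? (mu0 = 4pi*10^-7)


m = 6.35 x 10^11 = 635000000000 A.m^2
2m = 1270000000000 A.m^2
r^3 = 4331^3 = 81238996691
B = (4pi*10^-7) * 1270000000000 / (4*pi * 81238996691) * 1e9
= 1595929.068024 / 1020879340757.8 * 1e9
= 1563.2886 nT

1563.2886


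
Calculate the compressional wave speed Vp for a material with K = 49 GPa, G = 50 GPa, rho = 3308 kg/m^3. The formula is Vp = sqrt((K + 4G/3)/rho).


First compute the effective modulus:
K + 4G/3 = 49e9 + 4*50e9/3 = 115666666666.67 Pa
Then divide by density:
115666666666.67 / 3308 = 34965739.6211 Pa/(kg/m^3)
Take the square root:
Vp = sqrt(34965739.6211) = 5913.18 m/s

5913.18


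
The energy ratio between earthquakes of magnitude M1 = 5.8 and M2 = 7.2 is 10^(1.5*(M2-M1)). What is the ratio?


M2 - M1 = 7.2 - 5.8 = 1.4
1.5 * 1.4 = 2.1
ratio = 10^2.1 = 125.89

125.89


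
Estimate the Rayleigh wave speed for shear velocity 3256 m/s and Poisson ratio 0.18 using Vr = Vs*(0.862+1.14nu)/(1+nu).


Numerator factor = 0.862 + 1.14*0.18 = 1.0672
Denominator = 1 + 0.18 = 1.18
Vr = 3256 * 1.0672 / 1.18 = 2944.75 m/s

2944.75


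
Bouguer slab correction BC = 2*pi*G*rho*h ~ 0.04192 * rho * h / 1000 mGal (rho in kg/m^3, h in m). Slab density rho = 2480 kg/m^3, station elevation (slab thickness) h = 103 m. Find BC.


BC = 0.04192 * rho * h / 1000
= 0.04192 * 2480 * 103 / 1000
= 10.708 mGal

10.708


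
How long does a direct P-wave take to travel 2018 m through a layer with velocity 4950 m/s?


t = x / V
= 2018 / 4950
= 0.4077 s

0.4077


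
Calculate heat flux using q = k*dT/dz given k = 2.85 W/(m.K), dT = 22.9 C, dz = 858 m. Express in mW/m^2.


q = k * dT / dz * 1000
= 2.85 * 22.9 / 858 * 1000
= 0.076066 * 1000
= 76.0664 mW/m^2

76.0664


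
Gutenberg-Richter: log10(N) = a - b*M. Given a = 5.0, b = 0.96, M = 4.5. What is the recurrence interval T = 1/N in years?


log10(N) = 5.0 - 0.96*4.5 = 0.68
N = 10^0.68 = 4.786301
T = 1/N = 1/4.786301 = 0.2089 years

0.2089


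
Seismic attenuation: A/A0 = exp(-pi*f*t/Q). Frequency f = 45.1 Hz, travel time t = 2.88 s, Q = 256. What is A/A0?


pi*f*t/Q = pi*45.1*2.88/256 = 1.593966
A/A0 = exp(-1.593966) = 0.203119

0.203119


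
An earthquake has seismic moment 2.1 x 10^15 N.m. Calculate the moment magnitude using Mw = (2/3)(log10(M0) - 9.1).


log10(M0) = log10(2.1 x 10^15) = 15.3222
Mw = 2/3 * (15.3222 - 9.1)
= 2/3 * 6.2222
= 4.15

4.15


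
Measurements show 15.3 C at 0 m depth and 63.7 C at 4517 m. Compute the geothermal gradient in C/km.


dT = 63.7 - 15.3 = 48.4 C
dz = 4517 - 0 = 4517 m
gradient = dT/dz * 1000 = 48.4/4517 * 1000 = 10.7151 C/km

10.7151


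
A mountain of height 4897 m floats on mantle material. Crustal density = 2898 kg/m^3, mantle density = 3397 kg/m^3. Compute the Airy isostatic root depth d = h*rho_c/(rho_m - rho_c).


rho_m - rho_c = 3397 - 2898 = 499
d = 4897 * 2898 / 499
= 14191506 / 499
= 28439.89 m

28439.89


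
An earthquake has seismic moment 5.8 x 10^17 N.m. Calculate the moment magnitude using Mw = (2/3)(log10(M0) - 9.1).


log10(M0) = log10(5.8 x 10^17) = 17.7634
Mw = 2/3 * (17.7634 - 9.1)
= 2/3 * 8.6634
= 5.78

5.78


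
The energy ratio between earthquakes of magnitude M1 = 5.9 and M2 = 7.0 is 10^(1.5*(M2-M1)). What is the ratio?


M2 - M1 = 7.0 - 5.9 = 1.1
1.5 * 1.1 = 1.65
ratio = 10^1.65 = 44.67

44.67


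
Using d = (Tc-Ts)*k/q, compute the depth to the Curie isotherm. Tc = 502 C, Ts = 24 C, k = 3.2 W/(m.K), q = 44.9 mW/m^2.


T_Curie - T_surf = 502 - 24 = 478 C
Convert q to W/m^2: 44.9 mW/m^2 = 0.0449 W/m^2
d = 478 * 3.2 / 0.0449 = 34066.82 m

34066.82


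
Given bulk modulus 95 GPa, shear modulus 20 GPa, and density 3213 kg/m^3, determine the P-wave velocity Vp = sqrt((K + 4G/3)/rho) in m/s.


First compute the effective modulus:
K + 4G/3 = 95e9 + 4*20e9/3 = 121666666666.67 Pa
Then divide by density:
121666666666.67 / 3213 = 37866998.6513 Pa/(kg/m^3)
Take the square root:
Vp = sqrt(37866998.6513) = 6153.62 m/s

6153.62


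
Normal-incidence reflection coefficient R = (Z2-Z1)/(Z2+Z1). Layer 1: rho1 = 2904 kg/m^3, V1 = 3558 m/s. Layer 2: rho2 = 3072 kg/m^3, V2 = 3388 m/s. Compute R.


Z1 = 2904 * 3558 = 10332432
Z2 = 3072 * 3388 = 10407936
R = (10407936 - 10332432) / (10407936 + 10332432) = 75504 / 20740368 = 0.0036

0.0036


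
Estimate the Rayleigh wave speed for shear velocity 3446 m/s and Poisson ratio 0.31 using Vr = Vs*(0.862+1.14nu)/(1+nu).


Numerator factor = 0.862 + 1.14*0.31 = 1.2154
Denominator = 1 + 0.31 = 1.31
Vr = 3446 * 1.2154 / 1.31 = 3197.15 m/s

3197.15


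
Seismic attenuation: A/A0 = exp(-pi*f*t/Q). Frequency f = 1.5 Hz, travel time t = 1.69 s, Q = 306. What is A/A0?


pi*f*t/Q = pi*1.5*1.69/306 = 0.026026
A/A0 = exp(-0.026026) = 0.97431

0.97431


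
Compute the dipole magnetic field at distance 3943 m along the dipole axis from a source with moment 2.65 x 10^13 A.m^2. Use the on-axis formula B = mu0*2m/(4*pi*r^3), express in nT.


m = 2.65 x 10^13 = 26500000000000 A.m^2
2m = 53000000000000 A.m^2
r^3 = 3943^3 = 61302802807
B = (4pi*10^-7) * 53000000000000 / (4*pi * 61302802807) * 1e9
= 66601764.256104 / 770353739771.74 * 1e9
= 86456.0796 nT

86456.0796


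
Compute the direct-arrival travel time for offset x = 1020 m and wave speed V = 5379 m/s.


t = x / V
= 1020 / 5379
= 0.1896 s

0.1896


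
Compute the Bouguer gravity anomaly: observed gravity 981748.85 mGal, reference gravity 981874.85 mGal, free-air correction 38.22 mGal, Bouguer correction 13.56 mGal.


BA = g_obs - g_ref + FAC - BC
= 981748.85 - 981874.85 + 38.22 - 13.56
= -101.34 mGal

-101.34


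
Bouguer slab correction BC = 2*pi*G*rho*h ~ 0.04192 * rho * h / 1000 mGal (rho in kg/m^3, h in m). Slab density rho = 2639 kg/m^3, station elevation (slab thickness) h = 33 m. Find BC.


BC = 0.04192 * rho * h / 1000
= 0.04192 * 2639 * 33 / 1000
= 3.6507 mGal

3.6507


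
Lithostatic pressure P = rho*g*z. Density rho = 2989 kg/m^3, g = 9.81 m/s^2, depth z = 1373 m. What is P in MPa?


P = rho * g * z / 1e6
= 2989 * 9.81 * 1373 / 1e6
= 40259229.57 / 1e6
= 40.2592 MPa

40.2592


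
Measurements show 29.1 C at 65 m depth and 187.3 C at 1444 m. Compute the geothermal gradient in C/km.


dT = 187.3 - 29.1 = 158.2 C
dz = 1444 - 65 = 1379 m
gradient = dT/dz * 1000 = 158.2/1379 * 1000 = 114.7208 C/km

114.7208


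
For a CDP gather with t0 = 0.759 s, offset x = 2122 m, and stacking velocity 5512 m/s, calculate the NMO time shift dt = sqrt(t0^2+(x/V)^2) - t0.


x/Vnmo = 2122/5512 = 0.384978
(x/Vnmo)^2 = 0.148208
t0^2 = 0.576081
sqrt(0.576081 + 0.148208) = 0.851052
dt = 0.851052 - 0.759 = 0.092052

0.092052


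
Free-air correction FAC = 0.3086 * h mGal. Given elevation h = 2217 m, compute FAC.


FAC = 0.3086 * h
= 0.3086 * 2217
= 684.1662 mGal

684.1662


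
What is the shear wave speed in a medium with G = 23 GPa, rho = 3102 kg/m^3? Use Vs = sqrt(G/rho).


Convert G to Pa: G = 23e9 Pa
Compute G/rho = 23e9 / 3102 = 7414571.2444
Vs = sqrt(7414571.2444) = 2722.97 m/s

2722.97


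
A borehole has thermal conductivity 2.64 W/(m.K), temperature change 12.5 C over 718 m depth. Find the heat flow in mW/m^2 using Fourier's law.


q = k * dT / dz * 1000
= 2.64 * 12.5 / 718 * 1000
= 0.045961 * 1000
= 45.961 mW/m^2

45.961


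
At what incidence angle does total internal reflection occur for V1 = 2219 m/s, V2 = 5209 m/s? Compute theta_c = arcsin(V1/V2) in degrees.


V1/V2 = 2219/5209 = 0.425993
theta_c = arcsin(0.425993) = 25.2136 degrees

25.2136


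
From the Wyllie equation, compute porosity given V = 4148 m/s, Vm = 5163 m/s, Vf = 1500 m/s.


1/V - 1/Vm = 1/4148 - 1/5163 = 4.739e-05
1/Vf - 1/Vm = 1/1500 - 1/5163 = 0.00047298
phi = 4.739e-05 / 0.00047298 = 0.1002

0.1002


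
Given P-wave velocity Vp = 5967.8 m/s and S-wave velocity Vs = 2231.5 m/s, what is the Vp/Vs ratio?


Vp/Vs = 5967.8 / 2231.5
= 2.6743

2.6743


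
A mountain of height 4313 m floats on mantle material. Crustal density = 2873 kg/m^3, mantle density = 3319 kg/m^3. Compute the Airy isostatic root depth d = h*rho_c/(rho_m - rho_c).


rho_m - rho_c = 3319 - 2873 = 446
d = 4313 * 2873 / 446
= 12391249 / 446
= 27783.07 m

27783.07


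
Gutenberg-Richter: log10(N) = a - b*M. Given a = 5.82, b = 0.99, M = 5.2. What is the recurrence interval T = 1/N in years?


log10(N) = 5.82 - 0.99*5.2 = 0.672
N = 10^0.672 = 4.698941
T = 1/N = 1/4.698941 = 0.2128 years

0.2128


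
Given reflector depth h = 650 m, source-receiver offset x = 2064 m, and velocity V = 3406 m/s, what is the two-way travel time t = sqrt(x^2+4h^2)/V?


x^2 + 4h^2 = 2064^2 + 4*650^2 = 4260096 + 1690000 = 5950096
sqrt(5950096) = 2439.2819
t = 2439.2819 / 3406 = 0.7162 s

0.7162


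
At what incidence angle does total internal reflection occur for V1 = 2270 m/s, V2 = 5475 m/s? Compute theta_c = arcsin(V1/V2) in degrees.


V1/V2 = 2270/5475 = 0.414612
theta_c = arcsin(0.414612) = 24.4949 degrees

24.4949


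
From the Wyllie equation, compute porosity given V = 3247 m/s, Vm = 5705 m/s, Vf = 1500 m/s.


1/V - 1/Vm = 1/3247 - 1/5705 = 0.00013269
1/Vf - 1/Vm = 1/1500 - 1/5705 = 0.00049138
phi = 0.00013269 / 0.00049138 = 0.27

0.27


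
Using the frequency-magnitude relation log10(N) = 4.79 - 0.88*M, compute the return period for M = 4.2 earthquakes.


log10(N) = 4.79 - 0.88*4.2 = 1.094
N = 10^1.094 = 12.416523
T = 1/N = 1/12.416523 = 0.0805 years

0.0805


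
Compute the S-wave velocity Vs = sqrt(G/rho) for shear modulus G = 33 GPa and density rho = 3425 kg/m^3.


Convert G to Pa: G = 33e9 Pa
Compute G/rho = 33e9 / 3425 = 9635036.4964
Vs = sqrt(9635036.4964) = 3104.04 m/s

3104.04


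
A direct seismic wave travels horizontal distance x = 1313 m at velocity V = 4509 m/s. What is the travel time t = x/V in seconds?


t = x / V
= 1313 / 4509
= 0.2912 s

0.2912


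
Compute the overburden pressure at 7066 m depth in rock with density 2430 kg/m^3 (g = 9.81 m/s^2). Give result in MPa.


P = rho * g * z / 1e6
= 2430 * 9.81 * 7066 / 1e6
= 168441427.8 / 1e6
= 168.4414 MPa

168.4414


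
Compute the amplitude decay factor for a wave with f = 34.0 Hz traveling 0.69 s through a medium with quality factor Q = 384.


pi*f*t/Q = pi*34.0*0.69/384 = 0.191932
A/A0 = exp(-0.191932) = 0.825363

0.825363


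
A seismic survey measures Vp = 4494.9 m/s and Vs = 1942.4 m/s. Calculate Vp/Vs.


Vp/Vs = 4494.9 / 1942.4
= 2.3141

2.3141


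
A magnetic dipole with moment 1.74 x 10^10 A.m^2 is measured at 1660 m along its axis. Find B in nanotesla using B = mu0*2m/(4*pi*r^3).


m = 1.74 x 10^10 = 17400000000 A.m^2
2m = 34800000000 A.m^2
r^3 = 1660^3 = 4574296000
B = (4pi*10^-7) * 34800000000 / (4*pi * 4574296000) * 1e9
= 43730.969738 / 57482298835.78 * 1e9
= 760.7728 nT

760.7728


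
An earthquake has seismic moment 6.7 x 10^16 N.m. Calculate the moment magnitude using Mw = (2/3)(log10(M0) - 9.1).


log10(M0) = log10(6.7 x 10^16) = 16.8261
Mw = 2/3 * (16.8261 - 9.1)
= 2/3 * 7.7261
= 5.15

5.15


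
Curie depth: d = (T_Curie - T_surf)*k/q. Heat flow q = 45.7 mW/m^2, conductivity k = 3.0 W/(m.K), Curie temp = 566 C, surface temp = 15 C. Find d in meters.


T_Curie - T_surf = 566 - 15 = 551 C
Convert q to W/m^2: 45.7 mW/m^2 = 0.0457 W/m^2
d = 551 * 3.0 / 0.0457 = 36170.68 m

36170.68


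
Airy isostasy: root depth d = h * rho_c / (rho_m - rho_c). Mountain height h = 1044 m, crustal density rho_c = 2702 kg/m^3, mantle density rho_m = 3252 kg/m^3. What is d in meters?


rho_m - rho_c = 3252 - 2702 = 550
d = 1044 * 2702 / 550
= 2820888 / 550
= 5128.89 m

5128.89


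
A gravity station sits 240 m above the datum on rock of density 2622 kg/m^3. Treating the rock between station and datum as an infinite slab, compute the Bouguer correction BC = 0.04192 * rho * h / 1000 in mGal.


BC = 0.04192 * rho * h / 1000
= 0.04192 * 2622 * 240 / 1000
= 26.3794 mGal

26.3794


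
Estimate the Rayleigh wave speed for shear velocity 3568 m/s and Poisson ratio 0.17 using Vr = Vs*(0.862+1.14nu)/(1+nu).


Numerator factor = 0.862 + 1.14*0.17 = 1.0558
Denominator = 1 + 0.17 = 1.17
Vr = 3568 * 1.0558 / 1.17 = 3219.74 m/s

3219.74


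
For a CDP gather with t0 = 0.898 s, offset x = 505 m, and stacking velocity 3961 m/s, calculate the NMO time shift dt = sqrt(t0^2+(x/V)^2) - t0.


x/Vnmo = 505/3961 = 0.127493
(x/Vnmo)^2 = 0.016254
t0^2 = 0.806404
sqrt(0.806404 + 0.016254) = 0.907005
dt = 0.907005 - 0.898 = 0.009005

0.009005


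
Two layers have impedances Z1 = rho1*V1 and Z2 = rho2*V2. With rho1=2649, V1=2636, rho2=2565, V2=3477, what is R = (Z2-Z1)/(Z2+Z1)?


Z1 = 2649 * 2636 = 6982764
Z2 = 2565 * 3477 = 8918505
R = (8918505 - 6982764) / (8918505 + 6982764) = 1935741 / 15901269 = 0.1217

0.1217


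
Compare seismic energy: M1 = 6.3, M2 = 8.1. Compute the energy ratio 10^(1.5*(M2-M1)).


M2 - M1 = 8.1 - 6.3 = 1.8
1.5 * 1.8 = 2.7
ratio = 10^2.7 = 501.19

501.19


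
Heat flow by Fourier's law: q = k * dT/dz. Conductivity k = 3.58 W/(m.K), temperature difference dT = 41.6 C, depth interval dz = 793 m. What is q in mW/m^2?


q = k * dT / dz * 1000
= 3.58 * 41.6 / 793 * 1000
= 0.187803 * 1000
= 187.8033 mW/m^2

187.8033


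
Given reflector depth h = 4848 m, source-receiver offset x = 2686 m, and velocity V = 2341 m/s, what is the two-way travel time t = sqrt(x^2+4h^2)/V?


x^2 + 4h^2 = 2686^2 + 4*4848^2 = 7214596 + 94012416 = 101227012
sqrt(101227012) = 10061.1636
t = 10061.1636 / 2341 = 4.2978 s

4.2978


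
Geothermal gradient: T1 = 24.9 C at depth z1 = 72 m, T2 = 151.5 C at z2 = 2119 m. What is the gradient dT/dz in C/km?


dT = 151.5 - 24.9 = 126.6 C
dz = 2119 - 72 = 2047 m
gradient = dT/dz * 1000 = 126.6/2047 * 1000 = 61.8466 C/km

61.8466


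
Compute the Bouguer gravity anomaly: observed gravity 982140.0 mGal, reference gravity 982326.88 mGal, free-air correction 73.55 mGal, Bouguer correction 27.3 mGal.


BA = g_obs - g_ref + FAC - BC
= 982140.0 - 982326.88 + 73.55 - 27.3
= -140.63 mGal

-140.63


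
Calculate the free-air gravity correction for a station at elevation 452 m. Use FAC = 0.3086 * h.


FAC = 0.3086 * h
= 0.3086 * 452
= 139.4872 mGal

139.4872


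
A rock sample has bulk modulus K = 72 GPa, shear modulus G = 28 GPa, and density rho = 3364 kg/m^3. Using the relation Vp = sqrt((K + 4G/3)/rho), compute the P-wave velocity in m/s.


First compute the effective modulus:
K + 4G/3 = 72e9 + 4*28e9/3 = 109333333333.33 Pa
Then divide by density:
109333333333.33 / 3364 = 32500990.8839 Pa/(kg/m^3)
Take the square root:
Vp = sqrt(32500990.8839) = 5700.96 m/s

5700.96


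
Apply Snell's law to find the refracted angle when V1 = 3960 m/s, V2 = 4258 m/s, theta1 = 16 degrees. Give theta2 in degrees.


sin(theta1) = sin(16 deg) = 0.275637
sin(theta2) = V2/V1 * sin(theta1) = 4258/3960 * 0.275637 = 0.29638
theta2 = arcsin(0.29638) = 17.2403 degrees

17.2403


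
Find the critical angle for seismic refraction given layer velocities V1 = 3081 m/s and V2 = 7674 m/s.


V1/V2 = 3081/7674 = 0.401486
theta_c = arcsin(0.401486) = 23.6711 degrees

23.6711


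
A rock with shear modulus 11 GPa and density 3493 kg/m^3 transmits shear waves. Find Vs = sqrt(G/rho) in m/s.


Convert G to Pa: G = 11e9 Pa
Compute G/rho = 11e9 / 3493 = 3149155.4538
Vs = sqrt(3149155.4538) = 1774.59 m/s

1774.59


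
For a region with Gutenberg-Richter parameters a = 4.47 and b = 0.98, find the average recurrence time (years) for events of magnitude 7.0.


log10(N) = 4.47 - 0.98*7.0 = -2.39
N = 10^-2.39 = 0.004074
T = 1/N = 1/0.004074 = 245.4709 years

245.4709


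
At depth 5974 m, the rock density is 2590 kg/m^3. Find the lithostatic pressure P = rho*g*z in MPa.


P = rho * g * z / 1e6
= 2590 * 9.81 * 5974 / 1e6
= 151786794.6 / 1e6
= 151.7868 MPa

151.7868


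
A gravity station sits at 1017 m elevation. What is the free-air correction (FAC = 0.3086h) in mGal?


FAC = 0.3086 * h
= 0.3086 * 1017
= 313.8462 mGal

313.8462


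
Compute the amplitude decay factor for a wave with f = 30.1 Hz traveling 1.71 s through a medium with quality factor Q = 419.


pi*f*t/Q = pi*30.1*1.71/419 = 0.385921
A/A0 = exp(-0.385921) = 0.679824

0.679824


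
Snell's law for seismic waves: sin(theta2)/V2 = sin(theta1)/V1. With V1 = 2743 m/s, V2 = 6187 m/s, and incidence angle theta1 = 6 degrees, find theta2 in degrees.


sin(theta1) = sin(6 deg) = 0.104528
sin(theta2) = V2/V1 * sin(theta1) = 6187/2743 * 0.104528 = 0.23577
theta2 = arcsin(0.23577) = 13.637 degrees

13.637


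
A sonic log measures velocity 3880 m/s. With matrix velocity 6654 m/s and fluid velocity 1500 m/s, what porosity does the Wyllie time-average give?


1/V - 1/Vm = 1/3880 - 1/6654 = 0.00010745
1/Vf - 1/Vm = 1/1500 - 1/6654 = 0.00051638
phi = 0.00010745 / 0.00051638 = 0.2081

0.2081


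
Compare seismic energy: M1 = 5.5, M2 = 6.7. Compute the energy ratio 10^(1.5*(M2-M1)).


M2 - M1 = 6.7 - 5.5 = 1.2
1.5 * 1.2 = 1.8
ratio = 10^1.8 = 63.1

63.1


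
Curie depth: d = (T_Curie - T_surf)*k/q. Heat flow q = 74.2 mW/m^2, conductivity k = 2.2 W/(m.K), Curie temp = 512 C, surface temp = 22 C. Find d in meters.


T_Curie - T_surf = 512 - 22 = 490 C
Convert q to W/m^2: 74.2 mW/m^2 = 0.0742 W/m^2
d = 490 * 2.2 / 0.0742 = 14528.3 m

14528.3


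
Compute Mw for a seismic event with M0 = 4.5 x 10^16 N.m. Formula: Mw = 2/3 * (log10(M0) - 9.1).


log10(M0) = log10(4.5 x 10^16) = 16.6532
Mw = 2/3 * (16.6532 - 9.1)
= 2/3 * 7.5532
= 5.04

5.04


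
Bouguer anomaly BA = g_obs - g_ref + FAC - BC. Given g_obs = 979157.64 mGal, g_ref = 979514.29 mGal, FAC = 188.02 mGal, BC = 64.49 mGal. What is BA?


BA = g_obs - g_ref + FAC - BC
= 979157.64 - 979514.29 + 188.02 - 64.49
= -233.12 mGal

-233.12


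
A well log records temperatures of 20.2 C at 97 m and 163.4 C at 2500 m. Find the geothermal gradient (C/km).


dT = 163.4 - 20.2 = 143.2 C
dz = 2500 - 97 = 2403 m
gradient = dT/dz * 1000 = 143.2/2403 * 1000 = 59.5922 C/km

59.5922


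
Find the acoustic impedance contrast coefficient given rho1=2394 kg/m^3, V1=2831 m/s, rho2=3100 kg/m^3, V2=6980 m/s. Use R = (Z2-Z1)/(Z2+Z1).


Z1 = 2394 * 2831 = 6777414
Z2 = 3100 * 6980 = 21638000
R = (21638000 - 6777414) / (21638000 + 6777414) = 14860586 / 28415414 = 0.523

0.523


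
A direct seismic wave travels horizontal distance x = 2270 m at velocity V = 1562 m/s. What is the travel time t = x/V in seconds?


t = x / V
= 2270 / 1562
= 1.4533 s

1.4533


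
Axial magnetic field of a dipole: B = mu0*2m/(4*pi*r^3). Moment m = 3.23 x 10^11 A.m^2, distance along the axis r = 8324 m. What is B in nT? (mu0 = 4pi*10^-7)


m = 3.23 x 10^11 = 323000000000 A.m^2
2m = 646000000000 A.m^2
r^3 = 8324^3 = 576761436224
B = (4pi*10^-7) * 646000000000 / (4*pi * 576761436224) * 1e9
= 811787.541688 / 7247797963660.87 * 1e9
= 112.0047 nT

112.0047


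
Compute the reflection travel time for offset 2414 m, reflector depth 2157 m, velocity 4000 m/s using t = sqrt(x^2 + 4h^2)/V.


x^2 + 4h^2 = 2414^2 + 4*2157^2 = 5827396 + 18610596 = 24437992
sqrt(24437992) = 4943.4797
t = 4943.4797 / 4000 = 1.2359 s

1.2359


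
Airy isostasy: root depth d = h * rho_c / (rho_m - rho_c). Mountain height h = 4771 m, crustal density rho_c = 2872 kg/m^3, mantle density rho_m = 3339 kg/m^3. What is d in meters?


rho_m - rho_c = 3339 - 2872 = 467
d = 4771 * 2872 / 467
= 13702312 / 467
= 29341.14 m

29341.14


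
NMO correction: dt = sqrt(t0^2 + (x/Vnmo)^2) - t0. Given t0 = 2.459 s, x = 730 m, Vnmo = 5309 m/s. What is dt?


x/Vnmo = 730/5309 = 0.137502
(x/Vnmo)^2 = 0.018907
t0^2 = 6.046681
sqrt(6.046681 + 0.018907) = 2.462841
dt = 2.462841 - 2.459 = 0.003841

0.003841
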